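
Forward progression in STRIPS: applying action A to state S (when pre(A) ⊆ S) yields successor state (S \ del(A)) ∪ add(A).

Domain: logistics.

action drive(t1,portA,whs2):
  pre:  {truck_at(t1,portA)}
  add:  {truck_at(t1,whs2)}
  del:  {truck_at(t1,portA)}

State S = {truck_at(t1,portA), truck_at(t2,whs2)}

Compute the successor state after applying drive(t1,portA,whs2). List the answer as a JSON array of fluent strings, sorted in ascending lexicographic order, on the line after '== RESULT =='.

Progress:
  pre ⊆ S: {truck_at(t1,portA)} ⊆ S  — applicable
  S \ del = {truck_at(t2,whs2)}
  ∪ add   = {truck_at(t1,whs2), truck_at(t2,whs2)}

== RESULT ==
["truck_at(t1,whs2)", "truck_at(t2,whs2)"]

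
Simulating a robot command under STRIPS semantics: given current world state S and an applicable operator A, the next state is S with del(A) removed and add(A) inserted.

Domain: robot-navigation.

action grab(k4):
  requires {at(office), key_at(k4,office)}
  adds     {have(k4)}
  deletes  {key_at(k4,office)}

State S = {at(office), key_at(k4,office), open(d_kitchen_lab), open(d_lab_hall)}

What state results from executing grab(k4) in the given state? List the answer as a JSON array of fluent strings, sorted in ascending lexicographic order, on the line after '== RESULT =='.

Progress:
  pre ⊆ S: {at(office), key_at(k4,office)} ⊆ S  — applicable
  S \ del = {at(office), open(d_kitchen_lab), open(d_lab_hall)}
  ∪ add   = {at(office), have(k4), open(d_kitchen_lab), open(d_lab_hall)}

== RESULT ==
["at(office)", "have(k4)", "open(d_kitchen_lab)", "open(d_lab_hall)"]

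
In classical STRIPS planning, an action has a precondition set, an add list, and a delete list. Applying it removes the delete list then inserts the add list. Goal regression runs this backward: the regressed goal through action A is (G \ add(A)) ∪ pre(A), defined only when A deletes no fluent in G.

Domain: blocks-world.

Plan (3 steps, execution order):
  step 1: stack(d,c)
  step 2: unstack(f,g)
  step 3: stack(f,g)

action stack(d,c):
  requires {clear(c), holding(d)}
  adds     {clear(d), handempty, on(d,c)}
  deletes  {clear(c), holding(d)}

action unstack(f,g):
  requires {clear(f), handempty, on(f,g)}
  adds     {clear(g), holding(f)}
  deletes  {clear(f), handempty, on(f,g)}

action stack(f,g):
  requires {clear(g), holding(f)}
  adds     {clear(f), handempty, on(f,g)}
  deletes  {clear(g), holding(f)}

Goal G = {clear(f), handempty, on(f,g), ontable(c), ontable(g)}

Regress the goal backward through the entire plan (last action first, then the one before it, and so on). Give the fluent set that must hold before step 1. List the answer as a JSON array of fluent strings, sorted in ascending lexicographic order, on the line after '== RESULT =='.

Regress step by step:
  through step 3 (stack(f,g)): drop {clear(f), handempty, on(f,g)}, keep {ontable(c), ontable(g)}, require {clear(g), holding(f)}
    → {clear(g), holding(f), ontable(c), ontable(g)}
  through step 2 (unstack(f,g)): drop {clear(g), holding(f)}, keep {ontable(c), ontable(g)}, require {clear(f), handempty, on(f,g)}
    → {clear(f), handempty, on(f,g), ontable(c), ontable(g)}
  through step 1 (stack(d,c)): drop {handempty}, keep {clear(f), on(f,g), ontable(c), ontable(g)}, require {clear(c), holding(d)}
    → {clear(c), clear(f), holding(d), on(f,g), ontable(c), ontable(g)}

== RESULT ==
["clear(c)", "clear(f)", "holding(d)", "on(f,g)", "ontable(c)", "ontable(g)"]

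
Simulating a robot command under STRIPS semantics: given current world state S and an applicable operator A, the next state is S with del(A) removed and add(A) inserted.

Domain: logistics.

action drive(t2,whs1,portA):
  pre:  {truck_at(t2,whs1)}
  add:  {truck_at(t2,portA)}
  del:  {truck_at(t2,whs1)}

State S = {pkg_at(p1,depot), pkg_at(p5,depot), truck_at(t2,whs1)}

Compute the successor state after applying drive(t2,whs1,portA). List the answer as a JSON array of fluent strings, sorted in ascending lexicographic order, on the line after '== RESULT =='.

Compute (S \ del) ∪ add:
  pre ⊆ S: {truck_at(t2,whs1)} ⊆ S  — applicable
  S \ del = {pkg_at(p1,depot), pkg_at(p5,depot)}
  ∪ add   = {pkg_at(p1,depot), pkg_at(p5,depot), truck_at(t2,portA)}

== RESULT ==
["pkg_at(p1,depot)", "pkg_at(p5,depot)", "truck_at(t2,portA)"]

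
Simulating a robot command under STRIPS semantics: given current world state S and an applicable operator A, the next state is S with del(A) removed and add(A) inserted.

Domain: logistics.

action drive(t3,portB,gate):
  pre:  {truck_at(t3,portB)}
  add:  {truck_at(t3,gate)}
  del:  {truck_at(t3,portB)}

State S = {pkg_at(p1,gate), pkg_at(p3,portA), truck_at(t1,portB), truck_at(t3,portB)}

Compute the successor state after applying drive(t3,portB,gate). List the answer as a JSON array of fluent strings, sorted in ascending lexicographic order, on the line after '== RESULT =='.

Compute (S \ del) ∪ add:
  pre ⊆ S: {truck_at(t3,portB)} ⊆ S  — applicable
  S \ del = {pkg_at(p1,gate), pkg_at(p3,portA), truck_at(t1,portB)}
  ∪ add   = {pkg_at(p1,gate), pkg_at(p3,portA), truck_at(t1,portB), truck_at(t3,gate)}

== RESULT ==
["pkg_at(p1,gate)", "pkg_at(p3,portA)", "truck_at(t1,portB)", "truck_at(t3,gate)"]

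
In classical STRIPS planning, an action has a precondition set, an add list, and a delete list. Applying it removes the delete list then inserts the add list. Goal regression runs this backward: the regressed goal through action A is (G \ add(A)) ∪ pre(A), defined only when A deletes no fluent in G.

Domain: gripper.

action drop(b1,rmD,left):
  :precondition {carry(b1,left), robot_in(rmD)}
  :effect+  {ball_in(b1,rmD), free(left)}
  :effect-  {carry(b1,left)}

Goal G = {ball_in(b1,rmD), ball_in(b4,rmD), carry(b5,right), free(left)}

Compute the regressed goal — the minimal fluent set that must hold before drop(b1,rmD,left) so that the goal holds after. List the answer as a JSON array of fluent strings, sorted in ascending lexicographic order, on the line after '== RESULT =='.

Compute (G \ add) ∪ pre:
  G ∩ del = {}  (empty — regression defined)
  G \ add = {ball_in(b1,rmD), ball_in(b4,rmD), carry(b5,right), free(left)} \ {ball_in(b1,rmD), free(left)} = {ball_in(b4,rmD), carry(b5,right)}
  ∪ pre   = {ball_in(b4,rmD), carry(b5,right)} ∪ {carry(b1,left), robot_in(rmD)}
          = {ball_in(b4,rmD), carry(b1,left), carry(b5,right), robot_in(rmD)}

== RESULT ==
["ball_in(b4,rmD)", "carry(b1,left)", "carry(b5,right)", "robot_in(rmD)"]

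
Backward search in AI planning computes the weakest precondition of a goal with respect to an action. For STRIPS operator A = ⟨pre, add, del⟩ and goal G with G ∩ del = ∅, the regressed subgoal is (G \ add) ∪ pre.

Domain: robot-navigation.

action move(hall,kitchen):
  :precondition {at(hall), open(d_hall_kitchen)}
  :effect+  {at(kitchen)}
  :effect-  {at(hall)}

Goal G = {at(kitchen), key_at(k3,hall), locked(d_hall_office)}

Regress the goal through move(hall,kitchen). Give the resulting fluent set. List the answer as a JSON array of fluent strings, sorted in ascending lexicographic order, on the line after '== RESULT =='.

Compute (G \ add) ∪ pre:
  G ∩ del = {}  (empty — regression defined)
  G \ add = {at(kitchen), key_at(k3,hall), locked(d_hall_office)} \ {at(kitchen)} = {key_at(k3,hall), locked(d_hall_office)}
  ∪ pre   = {key_at(k3,hall), locked(d_hall_office)} ∪ {at(hall), open(d_hall_kitchen)}
          = {at(hall), key_at(k3,hall), locked(d_hall_office), open(d_hall_kitchen)}

== RESULT ==
["at(hall)", "key_at(k3,hall)", "locked(d_hall_office)", "open(d_hall_kitchen)"]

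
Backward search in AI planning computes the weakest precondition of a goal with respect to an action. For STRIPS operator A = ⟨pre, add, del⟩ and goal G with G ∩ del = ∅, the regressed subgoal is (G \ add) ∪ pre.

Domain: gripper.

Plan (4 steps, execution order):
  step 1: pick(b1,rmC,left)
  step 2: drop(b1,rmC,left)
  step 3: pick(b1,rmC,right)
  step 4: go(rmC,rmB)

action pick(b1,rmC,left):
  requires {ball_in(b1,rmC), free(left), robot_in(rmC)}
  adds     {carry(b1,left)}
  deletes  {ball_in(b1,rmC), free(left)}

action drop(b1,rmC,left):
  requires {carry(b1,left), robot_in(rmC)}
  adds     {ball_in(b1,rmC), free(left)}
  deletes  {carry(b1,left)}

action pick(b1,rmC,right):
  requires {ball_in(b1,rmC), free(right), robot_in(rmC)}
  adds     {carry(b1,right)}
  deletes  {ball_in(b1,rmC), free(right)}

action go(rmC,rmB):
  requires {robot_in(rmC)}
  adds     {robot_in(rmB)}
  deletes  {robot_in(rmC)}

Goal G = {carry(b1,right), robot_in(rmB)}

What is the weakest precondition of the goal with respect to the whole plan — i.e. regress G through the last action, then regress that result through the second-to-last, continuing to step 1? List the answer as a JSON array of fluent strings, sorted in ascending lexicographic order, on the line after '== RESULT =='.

Regress step by step:
  through step 4 (go(rmC,rmB)): drop {robot_in(rmB)}, keep {carry(b1,right)}, require {robot_in(rmC)}
    → {carry(b1,right), robot_in(rmC)}
  through step 3 (pick(b1,rmC,right)): drop {carry(b1,right)}, keep {robot_in(rmC)}, require {ball_in(b1,rmC), free(right), robot_in(rmC)}
    → {ball_in(b1,rmC), free(right), robot_in(rmC)}
  through step 2 (drop(b1,rmC,left)): drop {ball_in(b1,rmC)}, keep {free(right), robot_in(rmC)}, require {carry(b1,left), robot_in(rmC)}
    → {carry(b1,left), free(right), robot_in(rmC)}
  through step 1 (pick(b1,rmC,left)): drop {carry(b1,left)}, keep {free(right), robot_in(rmC)}, require {ball_in(b1,rmC), free(left), robot_in(rmC)}
    → {ball_in(b1,rmC), free(left), free(right), robot_in(rmC)}

== RESULT ==
["ball_in(b1,rmC)", "free(left)", "free(right)", "robot_in(rmC)"]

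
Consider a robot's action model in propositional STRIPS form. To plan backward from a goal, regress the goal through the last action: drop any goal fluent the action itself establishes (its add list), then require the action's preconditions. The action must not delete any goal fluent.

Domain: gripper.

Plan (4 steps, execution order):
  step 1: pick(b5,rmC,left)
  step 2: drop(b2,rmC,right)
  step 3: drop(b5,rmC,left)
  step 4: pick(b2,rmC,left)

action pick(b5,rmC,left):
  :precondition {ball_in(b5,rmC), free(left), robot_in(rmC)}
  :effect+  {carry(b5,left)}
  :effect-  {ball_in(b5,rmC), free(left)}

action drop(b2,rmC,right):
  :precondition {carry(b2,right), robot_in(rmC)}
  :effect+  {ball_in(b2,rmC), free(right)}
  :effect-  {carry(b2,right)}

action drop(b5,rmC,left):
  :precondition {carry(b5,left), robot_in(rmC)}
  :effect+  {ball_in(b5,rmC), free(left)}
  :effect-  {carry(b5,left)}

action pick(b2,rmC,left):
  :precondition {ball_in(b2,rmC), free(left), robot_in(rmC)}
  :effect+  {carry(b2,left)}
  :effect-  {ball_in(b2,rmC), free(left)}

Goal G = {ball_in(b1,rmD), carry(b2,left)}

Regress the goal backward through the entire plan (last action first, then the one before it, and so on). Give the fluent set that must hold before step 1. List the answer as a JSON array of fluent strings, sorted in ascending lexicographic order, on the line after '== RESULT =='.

Regress step by step:
  through step 4 (pick(b2,rmC,left)): drop {carry(b2,left)}, keep {ball_in(b1,rmD)}, require {ball_in(b2,rmC), free(left), robot_in(rmC)}
    → {ball_in(b1,rmD), ball_in(b2,rmC), free(left), robot_in(rmC)}
  through step 3 (drop(b5,rmC,left)): drop {free(left)}, keep {ball_in(b1,rmD), ball_in(b2,rmC), robot_in(rmC)}, require {carry(b5,left), robot_in(rmC)}
    → {ball_in(b1,rmD), ball_in(b2,rmC), carry(b5,left), robot_in(rmC)}
  through step 2 (drop(b2,rmC,right)): drop {ball_in(b2,rmC)}, keep {ball_in(b1,rmD), carry(b5,left), robot_in(rmC)}, require {carry(b2,right), robot_in(rmC)}
    → {ball_in(b1,rmD), carry(b2,right), carry(b5,left), robot_in(rmC)}
  through step 1 (pick(b5,rmC,left)): drop {carry(b5,left)}, keep {ball_in(b1,rmD), carry(b2,right), robot_in(rmC)}, require {ball_in(b5,rmC), free(left), robot_in(rmC)}
    → {ball_in(b1,rmD), ball_in(b5,rmC), carry(b2,right), free(left), robot_in(rmC)}

== RESULT ==
["ball_in(b1,rmD)", "ball_in(b5,rmC)", "carry(b2,right)", "free(left)", "robot_in(rmC)"]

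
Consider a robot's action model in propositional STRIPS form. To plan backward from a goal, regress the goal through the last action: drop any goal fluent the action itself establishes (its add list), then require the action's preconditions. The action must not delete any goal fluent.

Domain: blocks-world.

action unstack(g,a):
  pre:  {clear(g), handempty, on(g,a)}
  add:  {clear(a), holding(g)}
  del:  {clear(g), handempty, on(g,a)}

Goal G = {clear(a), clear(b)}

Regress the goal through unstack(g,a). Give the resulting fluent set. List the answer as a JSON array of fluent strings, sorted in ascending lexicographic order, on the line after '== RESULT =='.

Regress:
  G ∩ del = {}  (empty — regression defined)
  G \ add = {clear(a), clear(b)} \ {clear(a), holding(g)} = {clear(b)}
  ∪ pre   = {clear(b)} ∪ {clear(g), handempty, on(g,a)}
          = {clear(b), clear(g), handempty, on(g,a)}

== RESULT ==
["clear(b)", "clear(g)", "handempty", "on(g,a)"]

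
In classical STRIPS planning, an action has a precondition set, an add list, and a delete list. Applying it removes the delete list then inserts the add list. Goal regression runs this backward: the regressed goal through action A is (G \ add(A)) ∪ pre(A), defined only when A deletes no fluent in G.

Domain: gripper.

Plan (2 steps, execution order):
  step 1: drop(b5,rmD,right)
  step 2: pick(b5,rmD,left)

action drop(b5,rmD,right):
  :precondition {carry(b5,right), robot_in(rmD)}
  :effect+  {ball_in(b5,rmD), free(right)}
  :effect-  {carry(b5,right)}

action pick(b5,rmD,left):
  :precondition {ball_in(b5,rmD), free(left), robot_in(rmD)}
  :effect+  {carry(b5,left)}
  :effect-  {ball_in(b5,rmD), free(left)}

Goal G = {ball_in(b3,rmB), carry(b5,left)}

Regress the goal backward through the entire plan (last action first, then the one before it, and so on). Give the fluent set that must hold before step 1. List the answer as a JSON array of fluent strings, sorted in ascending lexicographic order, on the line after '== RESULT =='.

Work backward from the goal:
  through step 2 (pick(b5,rmD,left)): drop {carry(b5,left)}, keep {ball_in(b3,rmB)}, require {ball_in(b5,rmD), free(left), robot_in(rmD)}
    → {ball_in(b3,rmB), ball_in(b5,rmD), free(left), robot_in(rmD)}
  through step 1 (drop(b5,rmD,right)): drop {ball_in(b5,rmD)}, keep {ball_in(b3,rmB), free(left), robot_in(rmD)}, require {carry(b5,right), robot_in(rmD)}
    → {ball_in(b3,rmB), carry(b5,right), free(left), robot_in(rmD)}

== RESULT ==
["ball_in(b3,rmB)", "carry(b5,right)", "free(left)", "robot_in(rmD)"]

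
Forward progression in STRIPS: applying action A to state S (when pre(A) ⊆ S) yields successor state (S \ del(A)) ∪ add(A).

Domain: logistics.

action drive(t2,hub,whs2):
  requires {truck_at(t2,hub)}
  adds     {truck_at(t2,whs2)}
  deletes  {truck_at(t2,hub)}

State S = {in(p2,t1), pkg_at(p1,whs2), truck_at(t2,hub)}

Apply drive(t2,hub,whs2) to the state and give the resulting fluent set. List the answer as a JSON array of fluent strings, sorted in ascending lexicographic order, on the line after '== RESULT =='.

Compute (S \ del) ∪ add:
  pre ⊆ S: {truck_at(t2,hub)} ⊆ S  — applicable
  S \ del = {in(p2,t1), pkg_at(p1,whs2)}
  ∪ add   = {in(p2,t1), pkg_at(p1,whs2), truck_at(t2,whs2)}

== RESULT ==
["in(p2,t1)", "pkg_at(p1,whs2)", "truck_at(t2,whs2)"]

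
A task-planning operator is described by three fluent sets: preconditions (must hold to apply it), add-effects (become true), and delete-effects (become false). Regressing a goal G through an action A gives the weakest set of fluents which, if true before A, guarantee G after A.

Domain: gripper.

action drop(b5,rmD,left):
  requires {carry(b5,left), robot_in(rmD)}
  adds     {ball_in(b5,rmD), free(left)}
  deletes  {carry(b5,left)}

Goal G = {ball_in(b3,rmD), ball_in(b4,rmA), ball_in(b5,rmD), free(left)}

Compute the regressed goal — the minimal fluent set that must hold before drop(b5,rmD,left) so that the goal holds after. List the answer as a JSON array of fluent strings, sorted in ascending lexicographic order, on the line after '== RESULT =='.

Regress:
  G ∩ del = {}  (empty — regression defined)
  G \ add = {ball_in(b3,rmD), ball_in(b4,rmA), ball_in(b5,rmD), free(left)} \ {ball_in(b5,rmD), free(left)} = {ball_in(b3,rmD), ball_in(b4,rmA)}
  ∪ pre   = {ball_in(b3,rmD), ball_in(b4,rmA)} ∪ {carry(b5,left), robot_in(rmD)}
          = {ball_in(b3,rmD), ball_in(b4,rmA), carry(b5,left), robot_in(rmD)}

== RESULT ==
["ball_in(b3,rmD)", "ball_in(b4,rmA)", "carry(b5,left)", "robot_in(rmD)"]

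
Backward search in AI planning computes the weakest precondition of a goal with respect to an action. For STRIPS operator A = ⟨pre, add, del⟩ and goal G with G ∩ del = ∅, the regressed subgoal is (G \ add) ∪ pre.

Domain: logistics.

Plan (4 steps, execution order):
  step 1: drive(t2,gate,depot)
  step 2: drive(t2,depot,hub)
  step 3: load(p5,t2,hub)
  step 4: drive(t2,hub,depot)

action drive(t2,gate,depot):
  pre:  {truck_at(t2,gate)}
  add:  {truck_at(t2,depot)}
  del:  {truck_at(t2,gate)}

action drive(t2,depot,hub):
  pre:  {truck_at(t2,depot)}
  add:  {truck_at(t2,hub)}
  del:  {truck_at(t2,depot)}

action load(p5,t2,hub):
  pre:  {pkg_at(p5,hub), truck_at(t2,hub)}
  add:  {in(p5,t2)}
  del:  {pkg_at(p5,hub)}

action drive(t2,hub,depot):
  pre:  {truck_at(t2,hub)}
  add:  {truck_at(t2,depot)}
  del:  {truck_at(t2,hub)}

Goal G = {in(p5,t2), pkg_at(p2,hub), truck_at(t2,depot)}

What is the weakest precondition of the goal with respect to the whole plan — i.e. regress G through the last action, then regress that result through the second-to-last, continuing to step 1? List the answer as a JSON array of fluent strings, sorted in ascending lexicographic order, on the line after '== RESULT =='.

Work backward from the goal:
  through step 4 (drive(t2,hub,depot)): drop {truck_at(t2,depot)}, keep {in(p5,t2), pkg_at(p2,hub)}, require {truck_at(t2,hub)}
    → {in(p5,t2), pkg_at(p2,hub), truck_at(t2,hub)}
  through step 3 (load(p5,t2,hub)): drop {in(p5,t2)}, keep {pkg_at(p2,hub), truck_at(t2,hub)}, require {pkg_at(p5,hub), truck_at(t2,hub)}
    → {pkg_at(p2,hub), pkg_at(p5,hub), truck_at(t2,hub)}
  through step 2 (drive(t2,depot,hub)): drop {truck_at(t2,hub)}, keep {pkg_at(p2,hub), pkg_at(p5,hub)}, require {truck_at(t2,depot)}
    → {pkg_at(p2,hub), pkg_at(p5,hub), truck_at(t2,depot)}
  through step 1 (drive(t2,gate,depot)): drop {truck_at(t2,depot)}, keep {pkg_at(p2,hub), pkg_at(p5,hub)}, require {truck_at(t2,gate)}
    → {pkg_at(p2,hub), pkg_at(p5,hub), truck_at(t2,gate)}

== RESULT ==
["pkg_at(p2,hub)", "pkg_at(p5,hub)", "truck_at(t2,gate)"]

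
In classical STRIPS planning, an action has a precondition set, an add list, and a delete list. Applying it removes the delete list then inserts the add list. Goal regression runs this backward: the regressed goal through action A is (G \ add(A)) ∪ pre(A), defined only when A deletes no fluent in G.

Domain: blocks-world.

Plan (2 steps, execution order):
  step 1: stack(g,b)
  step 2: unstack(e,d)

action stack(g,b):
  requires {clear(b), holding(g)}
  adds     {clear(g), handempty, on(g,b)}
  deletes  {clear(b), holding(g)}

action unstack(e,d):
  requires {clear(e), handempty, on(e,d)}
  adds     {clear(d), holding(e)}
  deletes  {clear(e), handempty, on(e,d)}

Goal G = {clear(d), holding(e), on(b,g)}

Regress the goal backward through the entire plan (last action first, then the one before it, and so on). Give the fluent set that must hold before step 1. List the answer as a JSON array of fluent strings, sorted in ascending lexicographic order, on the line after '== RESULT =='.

Regress step by step:
  through step 2 (unstack(e,d)): drop {clear(d), holding(e)}, keep {on(b,g)}, require {clear(e), handempty, on(e,d)}
    → {clear(e), handempty, on(b,g), on(e,d)}
  through step 1 (stack(g,b)): drop {handempty}, keep {clear(e), on(b,g), on(e,d)}, require {clear(b), holding(g)}
    → {clear(b), clear(e), holding(g), on(b,g), on(e,d)}

== RESULT ==
["clear(b)", "clear(e)", "holding(g)", "on(b,g)", "on(e,d)"]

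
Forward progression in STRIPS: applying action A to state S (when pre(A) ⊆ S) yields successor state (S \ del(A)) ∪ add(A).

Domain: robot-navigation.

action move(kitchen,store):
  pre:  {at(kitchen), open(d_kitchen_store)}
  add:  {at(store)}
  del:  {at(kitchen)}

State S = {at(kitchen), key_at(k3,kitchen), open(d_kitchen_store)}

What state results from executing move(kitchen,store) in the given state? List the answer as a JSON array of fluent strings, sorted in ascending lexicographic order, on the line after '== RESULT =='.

Compute (S \ del) ∪ add:
  pre ⊆ S: {at(kitchen), open(d_kitchen_store)} ⊆ S  — applicable
  S \ del = {key_at(k3,kitchen), open(d_kitchen_store)}
  ∪ add   = {at(store), key_at(k3,kitchen), open(d_kitchen_store)}

== RESULT ==
["at(store)", "key_at(k3,kitchen)", "open(d_kitchen_store)"]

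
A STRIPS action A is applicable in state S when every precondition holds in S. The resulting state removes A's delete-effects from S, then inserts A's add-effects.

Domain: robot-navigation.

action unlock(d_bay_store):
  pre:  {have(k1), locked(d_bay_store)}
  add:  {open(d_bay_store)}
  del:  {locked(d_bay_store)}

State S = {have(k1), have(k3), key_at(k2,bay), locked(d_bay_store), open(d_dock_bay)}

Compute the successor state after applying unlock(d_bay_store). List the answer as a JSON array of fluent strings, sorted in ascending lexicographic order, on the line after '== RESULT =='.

Compute (S \ del) ∪ add:
  pre ⊆ S: {have(k1), locked(d_bay_store)} ⊆ S  — applicable
  S \ del = {have(k1), have(k3), key_at(k2,bay), open(d_dock_bay)}
  ∪ add   = {have(k1), have(k3), key_at(k2,bay), open(d_bay_store), open(d_dock_bay)}

== RESULT ==
["have(k1)", "have(k3)", "key_at(k2,bay)", "open(d_bay_store)", "open(d_dock_bay)"]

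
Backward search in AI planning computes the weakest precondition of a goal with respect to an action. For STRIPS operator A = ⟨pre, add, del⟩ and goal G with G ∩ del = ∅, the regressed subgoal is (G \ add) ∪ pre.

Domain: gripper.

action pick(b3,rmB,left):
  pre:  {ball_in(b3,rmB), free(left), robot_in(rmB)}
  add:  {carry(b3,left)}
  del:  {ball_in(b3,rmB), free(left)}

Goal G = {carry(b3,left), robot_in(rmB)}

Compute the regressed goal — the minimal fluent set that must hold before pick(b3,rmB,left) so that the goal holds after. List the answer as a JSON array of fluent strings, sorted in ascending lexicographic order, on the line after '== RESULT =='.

Regress:
  G ∩ del = {}  (empty — regression defined)
  G \ add = {carry(b3,left), robot_in(rmB)} \ {carry(b3,left)} = {robot_in(rmB)}
  ∪ pre   = {robot_in(rmB)} ∪ {ball_in(b3,rmB), free(left), robot_in(rmB)}
          = {ball_in(b3,rmB), free(left), robot_in(rmB)}

== RESULT ==
["ball_in(b3,rmB)", "free(left)", "robot_in(rmB)"]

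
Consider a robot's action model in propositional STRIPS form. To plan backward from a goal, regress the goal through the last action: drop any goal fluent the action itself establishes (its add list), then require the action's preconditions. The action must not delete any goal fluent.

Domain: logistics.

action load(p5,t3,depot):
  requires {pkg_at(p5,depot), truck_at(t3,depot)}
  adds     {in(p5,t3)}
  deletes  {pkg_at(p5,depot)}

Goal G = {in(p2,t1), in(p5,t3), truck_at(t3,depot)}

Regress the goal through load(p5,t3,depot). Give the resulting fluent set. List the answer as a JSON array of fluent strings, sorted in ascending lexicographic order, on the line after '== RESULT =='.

Regress:
  G ∩ del = {}  (empty — regression defined)
  G \ add = {in(p2,t1), in(p5,t3), truck_at(t3,depot)} \ {in(p5,t3)} = {in(p2,t1), truck_at(t3,depot)}
  ∪ pre   = {in(p2,t1), truck_at(t3,depot)} ∪ {pkg_at(p5,depot), truck_at(t3,depot)}
          = {in(p2,t1), pkg_at(p5,depot), truck_at(t3,depot)}

== RESULT ==
["in(p2,t1)", "pkg_at(p5,depot)", "truck_at(t3,depot)"]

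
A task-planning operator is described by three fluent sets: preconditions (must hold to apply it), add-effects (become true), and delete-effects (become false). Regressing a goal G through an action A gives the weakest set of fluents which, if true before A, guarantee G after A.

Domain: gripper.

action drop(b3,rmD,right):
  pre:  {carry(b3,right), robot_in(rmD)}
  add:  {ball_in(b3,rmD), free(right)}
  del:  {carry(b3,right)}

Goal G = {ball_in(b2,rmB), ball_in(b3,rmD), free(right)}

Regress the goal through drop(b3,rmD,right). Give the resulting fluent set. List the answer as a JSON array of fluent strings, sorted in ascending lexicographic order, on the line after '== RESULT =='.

Regress:
  G ∩ del = {}  (empty — regression defined)
  G \ add = {ball_in(b2,rmB), ball_in(b3,rmD), free(right)} \ {ball_in(b3,rmD), free(right)} = {ball_in(b2,rmB)}
  ∪ pre   = {ball_in(b2,rmB)} ∪ {carry(b3,right), robot_in(rmD)}
          = {ball_in(b2,rmB), carry(b3,right), robot_in(rmD)}

== RESULT ==
["ball_in(b2,rmB)", "carry(b3,right)", "robot_in(rmD)"]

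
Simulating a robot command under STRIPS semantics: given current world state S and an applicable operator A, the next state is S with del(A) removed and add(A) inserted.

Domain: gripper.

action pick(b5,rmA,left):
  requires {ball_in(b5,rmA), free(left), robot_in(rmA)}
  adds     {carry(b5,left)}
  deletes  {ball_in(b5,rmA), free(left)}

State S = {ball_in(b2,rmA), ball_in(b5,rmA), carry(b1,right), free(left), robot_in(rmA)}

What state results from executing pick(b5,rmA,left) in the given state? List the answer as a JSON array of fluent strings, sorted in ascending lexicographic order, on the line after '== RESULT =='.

Progress:
  pre ⊆ S: {ball_in(b5,rmA), free(left), robot_in(rmA)} ⊆ S  — applicable
  S \ del = {ball_in(b2,rmA), carry(b1,right), robot_in(rmA)}
  ∪ add   = {ball_in(b2,rmA), carry(b1,right), carry(b5,left), robot_in(rmA)}

== RESULT ==
["ball_in(b2,rmA)", "carry(b1,right)", "carry(b5,left)", "robot_in(rmA)"]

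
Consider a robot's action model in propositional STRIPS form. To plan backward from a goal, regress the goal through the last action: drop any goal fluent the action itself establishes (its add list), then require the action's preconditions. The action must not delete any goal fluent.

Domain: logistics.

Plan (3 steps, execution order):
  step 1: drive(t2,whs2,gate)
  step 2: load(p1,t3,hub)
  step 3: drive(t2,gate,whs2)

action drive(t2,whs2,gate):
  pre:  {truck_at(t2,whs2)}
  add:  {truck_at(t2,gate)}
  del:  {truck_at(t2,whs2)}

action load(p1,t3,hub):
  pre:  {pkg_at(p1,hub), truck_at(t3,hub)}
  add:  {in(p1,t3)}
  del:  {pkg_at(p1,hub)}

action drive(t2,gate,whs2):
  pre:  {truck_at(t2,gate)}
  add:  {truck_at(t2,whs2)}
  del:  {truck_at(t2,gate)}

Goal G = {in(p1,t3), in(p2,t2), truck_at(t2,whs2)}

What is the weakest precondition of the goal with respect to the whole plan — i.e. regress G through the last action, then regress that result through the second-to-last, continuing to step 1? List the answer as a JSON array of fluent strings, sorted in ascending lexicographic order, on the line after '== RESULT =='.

Regress step by step:
  through step 3 (drive(t2,gate,whs2)): drop {truck_at(t2,whs2)}, keep {in(p1,t3), in(p2,t2)}, require {truck_at(t2,gate)}
    → {in(p1,t3), in(p2,t2), truck_at(t2,gate)}
  through step 2 (load(p1,t3,hub)): drop {in(p1,t3)}, keep {in(p2,t2), truck_at(t2,gate)}, require {pkg_at(p1,hub), truck_at(t3,hub)}
    → {in(p2,t2), pkg_at(p1,hub), truck_at(t2,gate), truck_at(t3,hub)}
  through step 1 (drive(t2,whs2,gate)): drop {truck_at(t2,gate)}, keep {in(p2,t2), pkg_at(p1,hub), truck_at(t3,hub)}, require {truck_at(t2,whs2)}
    → {in(p2,t2), pkg_at(p1,hub), truck_at(t2,whs2), truck_at(t3,hub)}

== RESULT ==
["in(p2,t2)", "pkg_at(p1,hub)", "truck_at(t2,whs2)", "truck_at(t3,hub)"]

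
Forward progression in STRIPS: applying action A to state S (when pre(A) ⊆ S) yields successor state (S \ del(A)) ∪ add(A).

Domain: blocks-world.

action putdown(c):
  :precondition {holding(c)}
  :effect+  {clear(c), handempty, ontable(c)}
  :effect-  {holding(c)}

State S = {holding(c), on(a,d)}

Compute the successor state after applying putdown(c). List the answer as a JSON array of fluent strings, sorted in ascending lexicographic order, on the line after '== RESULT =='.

Progress:
  pre ⊆ S: {holding(c)} ⊆ S  — applicable
  S \ del = {on(a,d)}
  ∪ add   = {clear(c), handempty, on(a,d), ontable(c)}

== RESULT ==
["clear(c)", "handempty", "on(a,d)", "ontable(c)"]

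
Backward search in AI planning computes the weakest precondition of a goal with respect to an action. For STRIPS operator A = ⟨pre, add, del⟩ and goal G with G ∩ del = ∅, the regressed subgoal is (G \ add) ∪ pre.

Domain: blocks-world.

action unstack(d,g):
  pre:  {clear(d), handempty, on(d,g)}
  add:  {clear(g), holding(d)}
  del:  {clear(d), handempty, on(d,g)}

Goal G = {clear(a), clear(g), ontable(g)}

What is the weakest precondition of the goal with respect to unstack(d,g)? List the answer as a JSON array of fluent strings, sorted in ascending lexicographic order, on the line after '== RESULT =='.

Compute (G \ add) ∪ pre:
  G ∩ del = {}  (empty — regression defined)
  G \ add = {clear(a), clear(g), ontable(g)} \ {clear(g), holding(d)} = {clear(a), ontable(g)}
  ∪ pre   = {clear(a), ontable(g)} ∪ {clear(d), handempty, on(d,g)}
          = {clear(a), clear(d), handempty, on(d,g), ontable(g)}

== RESULT ==
["clear(a)", "clear(d)", "handempty", "on(d,g)", "ontable(g)"]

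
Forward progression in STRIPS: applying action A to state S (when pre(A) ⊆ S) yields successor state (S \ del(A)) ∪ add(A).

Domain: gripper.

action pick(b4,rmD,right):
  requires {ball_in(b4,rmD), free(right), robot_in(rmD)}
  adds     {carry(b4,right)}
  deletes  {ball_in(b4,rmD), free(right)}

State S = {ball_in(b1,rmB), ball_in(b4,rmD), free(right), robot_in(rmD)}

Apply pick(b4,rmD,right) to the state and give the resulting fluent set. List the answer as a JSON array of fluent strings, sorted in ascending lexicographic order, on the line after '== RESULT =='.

Progress:
  pre ⊆ S: {ball_in(b4,rmD), free(right), robot_in(rmD)} ⊆ S  — applicable
  S \ del = {ball_in(b1,rmB), robot_in(rmD)}
  ∪ add   = {ball_in(b1,rmB), carry(b4,right), robot_in(rmD)}

== RESULT ==
["ball_in(b1,rmB)", "carry(b4,right)", "robot_in(rmD)"]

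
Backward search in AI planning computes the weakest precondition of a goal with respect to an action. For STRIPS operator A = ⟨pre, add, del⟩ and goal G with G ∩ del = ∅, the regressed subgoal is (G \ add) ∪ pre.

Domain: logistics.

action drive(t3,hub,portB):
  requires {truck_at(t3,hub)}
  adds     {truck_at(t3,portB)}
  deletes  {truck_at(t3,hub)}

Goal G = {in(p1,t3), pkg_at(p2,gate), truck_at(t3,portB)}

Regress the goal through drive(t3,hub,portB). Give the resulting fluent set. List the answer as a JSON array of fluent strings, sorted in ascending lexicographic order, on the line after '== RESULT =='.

Regress:
  G ∩ del = {}  (empty — regression defined)
  G \ add = {in(p1,t3), pkg_at(p2,gate), truck_at(t3,portB)} \ {truck_at(t3,portB)} = {in(p1,t3), pkg_at(p2,gate)}
  ∪ pre   = {in(p1,t3), pkg_at(p2,gate)} ∪ {truck_at(t3,hub)}
          = {in(p1,t3), pkg_at(p2,gate), truck_at(t3,hub)}

== RESULT ==
["in(p1,t3)", "pkg_at(p2,gate)", "truck_at(t3,hub)"]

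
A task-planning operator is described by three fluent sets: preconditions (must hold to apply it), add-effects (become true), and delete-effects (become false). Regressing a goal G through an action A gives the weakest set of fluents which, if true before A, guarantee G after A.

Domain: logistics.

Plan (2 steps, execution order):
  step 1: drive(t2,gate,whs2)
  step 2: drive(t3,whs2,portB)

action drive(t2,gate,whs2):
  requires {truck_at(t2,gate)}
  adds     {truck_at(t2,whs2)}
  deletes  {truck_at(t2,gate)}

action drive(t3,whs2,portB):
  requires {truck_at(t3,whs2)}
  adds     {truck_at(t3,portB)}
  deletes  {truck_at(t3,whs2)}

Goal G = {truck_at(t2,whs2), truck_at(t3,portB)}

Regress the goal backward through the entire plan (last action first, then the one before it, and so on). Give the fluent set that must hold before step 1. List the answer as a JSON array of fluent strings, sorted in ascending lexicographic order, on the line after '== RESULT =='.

Work backward from the goal:
  through step 2 (drive(t3,whs2,portB)): drop {truck_at(t3,portB)}, keep {truck_at(t2,whs2)}, require {truck_at(t3,whs2)}
    → {truck_at(t2,whs2), truck_at(t3,whs2)}
  through step 1 (drive(t2,gate,whs2)): drop {truck_at(t2,whs2)}, keep {truck_at(t3,whs2)}, require {truck_at(t2,gate)}
    → {truck_at(t2,gate), truck_at(t3,whs2)}

== RESULT ==
["truck_at(t2,gate)", "truck_at(t3,whs2)"]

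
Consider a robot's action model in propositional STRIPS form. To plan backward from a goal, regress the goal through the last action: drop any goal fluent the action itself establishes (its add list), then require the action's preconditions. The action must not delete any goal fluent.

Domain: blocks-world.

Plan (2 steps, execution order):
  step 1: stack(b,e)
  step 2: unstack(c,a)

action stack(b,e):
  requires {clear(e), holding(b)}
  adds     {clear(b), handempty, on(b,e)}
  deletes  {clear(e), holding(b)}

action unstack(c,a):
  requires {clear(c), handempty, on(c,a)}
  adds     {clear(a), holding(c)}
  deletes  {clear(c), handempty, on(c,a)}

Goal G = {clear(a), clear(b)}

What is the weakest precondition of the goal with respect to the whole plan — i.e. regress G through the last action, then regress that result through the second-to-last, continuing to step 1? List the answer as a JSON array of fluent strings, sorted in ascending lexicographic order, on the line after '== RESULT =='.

Work backward from the goal:
  through step 2 (unstack(c,a)): drop {clear(a)}, keep {clear(b)}, require {clear(c), handempty, on(c,a)}
    → {clear(b), clear(c), handempty, on(c,a)}
  through step 1 (stack(b,e)): drop {clear(b), handempty}, keep {clear(c), on(c,a)}, require {clear(e), holding(b)}
    → {clear(c), clear(e), holding(b), on(c,a)}

== RESULT ==
["clear(c)", "clear(e)", "holding(b)", "on(c,a)"]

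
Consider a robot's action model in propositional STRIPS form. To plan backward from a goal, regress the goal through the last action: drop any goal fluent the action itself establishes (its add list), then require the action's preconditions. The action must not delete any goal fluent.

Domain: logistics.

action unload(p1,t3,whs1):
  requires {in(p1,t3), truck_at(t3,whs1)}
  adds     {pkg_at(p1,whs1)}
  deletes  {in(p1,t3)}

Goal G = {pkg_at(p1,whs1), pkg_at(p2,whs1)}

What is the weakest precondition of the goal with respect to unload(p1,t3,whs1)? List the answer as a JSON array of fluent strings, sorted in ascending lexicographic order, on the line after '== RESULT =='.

Compute (G \ add) ∪ pre:
  G ∩ del = {}  (empty — regression defined)
  G \ add = {pkg_at(p1,whs1), pkg_at(p2,whs1)} \ {pkg_at(p1,whs1)} = {pkg_at(p2,whs1)}
  ∪ pre   = {pkg_at(p2,whs1)} ∪ {in(p1,t3), truck_at(t3,whs1)}
          = {in(p1,t3), pkg_at(p2,whs1), truck_at(t3,whs1)}

== RESULT ==
["in(p1,t3)", "pkg_at(p2,whs1)", "truck_at(t3,whs1)"]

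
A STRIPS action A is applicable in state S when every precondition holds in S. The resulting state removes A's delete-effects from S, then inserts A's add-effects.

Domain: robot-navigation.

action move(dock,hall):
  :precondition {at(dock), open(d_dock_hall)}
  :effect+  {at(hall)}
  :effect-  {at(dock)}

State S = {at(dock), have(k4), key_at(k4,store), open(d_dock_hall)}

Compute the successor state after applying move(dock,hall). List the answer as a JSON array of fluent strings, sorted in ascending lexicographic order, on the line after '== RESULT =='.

Progress:
  pre ⊆ S: {at(dock), open(d_dock_hall)} ⊆ S  — applicable
  S \ del = {have(k4), key_at(k4,store), open(d_dock_hall)}
  ∪ add   = {at(hall), have(k4), key_at(k4,store), open(d_dock_hall)}

== RESULT ==
["at(hall)", "have(k4)", "key_at(k4,store)", "open(d_dock_hall)"]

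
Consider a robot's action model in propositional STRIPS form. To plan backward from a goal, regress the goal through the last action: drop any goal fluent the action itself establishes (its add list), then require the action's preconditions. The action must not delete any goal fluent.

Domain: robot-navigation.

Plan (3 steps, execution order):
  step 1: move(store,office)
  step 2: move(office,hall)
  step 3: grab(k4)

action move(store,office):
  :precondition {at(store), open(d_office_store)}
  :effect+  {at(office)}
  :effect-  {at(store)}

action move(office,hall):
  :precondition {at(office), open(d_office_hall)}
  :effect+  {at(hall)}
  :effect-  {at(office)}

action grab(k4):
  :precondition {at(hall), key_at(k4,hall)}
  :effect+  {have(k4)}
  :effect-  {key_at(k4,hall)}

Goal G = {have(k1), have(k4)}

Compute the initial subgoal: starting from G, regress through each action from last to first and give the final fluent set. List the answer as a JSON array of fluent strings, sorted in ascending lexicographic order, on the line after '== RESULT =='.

Regress step by step:
  through step 3 (grab(k4)): drop {have(k4)}, keep {have(k1)}, require {at(hall), key_at(k4,hall)}
    → {at(hall), have(k1), key_at(k4,hall)}
  through step 2 (move(office,hall)): drop {at(hall)}, keep {have(k1), key_at(k4,hall)}, require {at(office), open(d_office_hall)}
    → {at(office), have(k1), key_at(k4,hall), open(d_office_hall)}
  through step 1 (move(store,office)): drop {at(office)}, keep {have(k1), key_at(k4,hall), open(d_office_hall)}, require {at(store), open(d_office_store)}
    → {at(store), have(k1), key_at(k4,hall), open(d_office_hall), open(d_office_store)}

== RESULT ==
["at(store)", "have(k1)", "key_at(k4,hall)", "open(d_office_hall)", "open(d_office_store)"]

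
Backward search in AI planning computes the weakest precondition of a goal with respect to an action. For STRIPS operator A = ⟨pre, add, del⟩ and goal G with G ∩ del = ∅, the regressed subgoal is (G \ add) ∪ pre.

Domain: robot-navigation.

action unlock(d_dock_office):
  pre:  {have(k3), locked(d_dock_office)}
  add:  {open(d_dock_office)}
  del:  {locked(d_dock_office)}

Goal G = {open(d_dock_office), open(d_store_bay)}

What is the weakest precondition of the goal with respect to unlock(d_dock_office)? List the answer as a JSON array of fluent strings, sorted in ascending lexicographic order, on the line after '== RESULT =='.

Compute (G \ add) ∪ pre:
  G ∩ del = {}  (empty — regression defined)
  G \ add = {open(d_dock_office), open(d_store_bay)} \ {open(d_dock_office)} = {open(d_store_bay)}
  ∪ pre   = {open(d_store_bay)} ∪ {have(k3), locked(d_dock_office)}
          = {have(k3), locked(d_dock_office), open(d_store_bay)}

== RESULT ==
["have(k3)", "locked(d_dock_office)", "open(d_store_bay)"]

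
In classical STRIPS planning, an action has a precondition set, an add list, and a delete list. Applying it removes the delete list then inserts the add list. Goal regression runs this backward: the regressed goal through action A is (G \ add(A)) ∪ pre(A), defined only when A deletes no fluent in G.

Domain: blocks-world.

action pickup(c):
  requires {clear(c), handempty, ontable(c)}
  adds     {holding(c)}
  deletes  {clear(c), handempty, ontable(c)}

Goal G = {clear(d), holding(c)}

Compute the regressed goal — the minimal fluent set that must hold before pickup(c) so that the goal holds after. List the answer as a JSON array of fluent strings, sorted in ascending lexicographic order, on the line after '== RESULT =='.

Compute (G \ add) ∪ pre:
  G ∩ del = {}  (empty — regression defined)
  G \ add = {clear(d), holding(c)} \ {holding(c)} = {clear(d)}
  ∪ pre   = {clear(d)} ∪ {clear(c), handempty, ontable(c)}
          = {clear(c), clear(d), handempty, ontable(c)}

== RESULT ==
["clear(c)", "clear(d)", "handempty", "ontable(c)"]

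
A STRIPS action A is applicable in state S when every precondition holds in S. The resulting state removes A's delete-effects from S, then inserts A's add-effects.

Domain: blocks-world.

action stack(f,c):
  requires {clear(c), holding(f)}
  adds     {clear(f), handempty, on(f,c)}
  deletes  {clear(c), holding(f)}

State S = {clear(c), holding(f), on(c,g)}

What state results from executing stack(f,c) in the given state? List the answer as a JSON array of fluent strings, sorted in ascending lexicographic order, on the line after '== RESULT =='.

Progress:
  pre ⊆ S: {clear(c), holding(f)} ⊆ S  — applicable
  S \ del = {on(c,g)}
  ∪ add   = {clear(f), handempty, on(c,g), on(f,c)}

== RESULT ==
["clear(f)", "handempty", "on(c,g)", "on(f,c)"]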